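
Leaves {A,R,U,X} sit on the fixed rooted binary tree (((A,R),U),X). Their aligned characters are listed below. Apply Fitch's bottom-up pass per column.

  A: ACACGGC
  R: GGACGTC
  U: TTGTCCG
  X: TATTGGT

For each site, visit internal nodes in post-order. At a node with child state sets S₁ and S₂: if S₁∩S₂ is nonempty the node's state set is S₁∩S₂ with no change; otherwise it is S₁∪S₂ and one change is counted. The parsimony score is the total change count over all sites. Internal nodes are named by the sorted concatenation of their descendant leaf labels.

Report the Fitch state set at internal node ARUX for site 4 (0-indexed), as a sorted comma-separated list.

G

AR@0: {A} ∪ {G} = {A,G} (union, +1)
ARU@0: {A,G} ∪ {T} = {A,G,T} (union, +1)
ARUX@0: {A,G,T} ∩ {T} = {T} (intersection, +0)
AR@1: {C} ∪ {G} = {C,G} (union, +1)
ARU@1: {C,G} ∪ {T} = {C,G,T} (union, +1)
ARUX@1: {C,G,T} ∪ {A} = {A,C,G,T} (union, +1)
AR@2: {A} ∩ {A} = {A} (intersection, +0)
ARU@2: {A} ∪ {G} = {A,G} (union, +1)
ARUX@2: {A,G} ∪ {T} = {A,G,T} (union, +1)
AR@3: {C} ∩ {C} = {C} (intersection, +0)
ARU@3: {C} ∪ {T} = {C,T} (union, +1)
ARUX@3: {C,T} ∩ {T} = {T} (intersection, +0)
AR@4: {G} ∩ {G} = {G} (intersection, +0)
ARU@4: {G} ∪ {C} = {C,G} (union, +1)
ARUX@4: {C,G} ∩ {G} = {G} (intersection, +0)
AR@5: {G} ∪ {T} = {G,T} (union, +1)
ARU@5: {G,T} ∪ {C} = {C,G,T} (union, +1)
ARUX@5: {C,G,T} ∩ {G} = {G} (intersection, +0)
AR@6: {C} ∩ {C} = {C} (intersection, +0)
ARU@6: {C} ∪ {G} = {C,G} (union, +1)
ARUX@6: {C,G} ∪ {T} = {C,G,T} (union, +1)
per-site changes: [2, 3, 2, 1, 1, 2, 2]; total = 13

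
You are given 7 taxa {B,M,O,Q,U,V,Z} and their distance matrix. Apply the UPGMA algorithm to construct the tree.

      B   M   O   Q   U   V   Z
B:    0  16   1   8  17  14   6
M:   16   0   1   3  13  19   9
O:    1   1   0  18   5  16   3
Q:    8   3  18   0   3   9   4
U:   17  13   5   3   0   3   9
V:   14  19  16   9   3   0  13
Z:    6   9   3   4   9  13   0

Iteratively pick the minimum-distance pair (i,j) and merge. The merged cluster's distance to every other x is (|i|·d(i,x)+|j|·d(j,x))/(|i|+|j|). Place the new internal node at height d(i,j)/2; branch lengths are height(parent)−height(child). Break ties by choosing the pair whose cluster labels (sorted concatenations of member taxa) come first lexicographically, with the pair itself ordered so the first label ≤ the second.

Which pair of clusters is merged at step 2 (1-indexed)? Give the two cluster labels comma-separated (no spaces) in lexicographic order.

step 1: merge (B,O) at d=1; branch lengths B→1/2, O→1/2; new cluster BO
  updated: d(BO,M)=17/2, d(BO,Q)=13, d(BO,U)=11, d(BO,V)=15, d(BO,Z)=9/2
step 2: merge (M,Q) at d=3; branch lengths M→3/2, Q→3/2; new cluster MQ
  updated: d(BO,MQ)=43/4, d(MQ,U)=8, d(MQ,V)=14, d(MQ,Z)=13/2
step 3: merge (U,V) at d=3; branch lengths U→3/2, V→3/2; new cluster UV
  updated: d(BO,UV)=13, d(MQ,UV)=11, d(UV,Z)=11
step 4: merge (BO,Z) at d=9/2; branch lengths BO→7/4, Z→9/4; new cluster BOZ
  updated: d(BOZ,MQ)=28/3, d(BOZ,UV)=37/3
step 5: merge (BOZ,MQ) at d=28/3; branch lengths BOZ→29/12, MQ→19/6; new cluster BMOQZ
  updated: d(BMOQZ,UV)=59/5
step 6: merge (BMOQZ,UV) at d=59/5; branch lengths BMOQZ→37/30, UV→22/5; new cluster BMOQUVZ
final tree: ((((B:1/2,O:1/2):7/4,Z:9/4):29/12,(M:3/2,Q:3/2):19/6):37/30,(U:3/2,V:3/2):22/5)
total length: 1333/60

M,Q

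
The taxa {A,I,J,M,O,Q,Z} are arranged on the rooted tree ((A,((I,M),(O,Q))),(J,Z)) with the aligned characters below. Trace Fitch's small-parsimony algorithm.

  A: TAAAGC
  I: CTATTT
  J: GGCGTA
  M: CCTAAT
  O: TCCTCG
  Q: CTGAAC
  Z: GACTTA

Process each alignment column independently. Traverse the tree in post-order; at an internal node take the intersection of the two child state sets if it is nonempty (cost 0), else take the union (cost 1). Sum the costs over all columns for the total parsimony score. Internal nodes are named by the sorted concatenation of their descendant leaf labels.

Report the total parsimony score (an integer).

site 0, node IM: I={C} ∩ M={C} → {C} (+0)
site 0, node OQ: O={T} ∪ Q={C} → {C,T} (+1)
site 0, node IMOQ: IM={C} ∩ OQ={C,T} → {C} (+0)
site 0, node AIMOQ: A={T} ∪ IMOQ={C} → {C,T} (+1)
site 0, node JZ: J={G} ∩ Z={G} → {G} (+0)
site 0, node AIJMOQZ: AIMOQ={C,T} ∪ JZ={G} → {C,G,T} (+1)
site 1, node IM: I={T} ∪ M={C} → {C,T} (+1)
site 1, node OQ: O={C} ∪ Q={T} → {C,T} (+1)
site 1, node IMOQ: IM={C,T} ∩ OQ={C,T} → {C,T} (+0)
site 1, node AIMOQ: A={A} ∪ IMOQ={C,T} → {A,C,T} (+1)
site 1, node JZ: J={G} ∪ Z={A} → {A,G} (+1)
site 1, node AIJMOQZ: AIMOQ={A,C,T} ∩ JZ={A,G} → {A} (+0)
site 2, node IM: I={A} ∪ M={T} → {A,T} (+1)
site 2, node OQ: O={C} ∪ Q={G} → {C,G} (+1)
site 2, node IMOQ: IM={A,T} ∪ OQ={C,G} → {A,C,G,T} (+1)
site 2, node AIMOQ: A={A} ∩ IMOQ={A,C,G,T} → {A} (+0)
site 2, node JZ: J={C} ∩ Z={C} → {C} (+0)
site 2, node AIJMOQZ: AIMOQ={A} ∪ JZ={C} → {A,C} (+1)
site 3, node IM: I={T} ∪ M={A} → {A,T} (+1)
site 3, node OQ: O={T} ∪ Q={A} → {A,T} (+1)
site 3, node IMOQ: IM={A,T} ∩ OQ={A,T} → {A,T} (+0)
site 3, node AIMOQ: A={A} ∩ IMOQ={A,T} → {A} (+0)
site 3, node JZ: J={G} ∪ Z={T} → {G,T} (+1)
site 3, node AIJMOQZ: AIMOQ={A} ∪ JZ={G,T} → {A,G,T} (+1)
site 4, node IM: I={T} ∪ M={A} → {A,T} (+1)
site 4, node OQ: O={C} ∪ Q={A} → {A,C} (+1)
site 4, node IMOQ: IM={A,T} ∩ OQ={A,C} → {A} (+0)
site 4, node AIMOQ: A={G} ∪ IMOQ={A} → {A,G} (+1)
site 4, node JZ: J={T} ∩ Z={T} → {T} (+0)
site 4, node AIJMOQZ: AIMOQ={A,G} ∪ JZ={T} → {A,G,T} (+1)
site 5, node IM: I={T} ∩ M={T} → {T} (+0)
site 5, node OQ: O={G} ∪ Q={C} → {C,G} (+1)
site 5, node IMOQ: IM={T} ∪ OQ={C,G} → {C,G,T} (+1)
site 5, node AIMOQ: A={C} ∩ IMOQ={C,G,T} → {C} (+0)
site 5, node JZ: J={A} ∩ Z={A} → {A} (+0)
site 5, node AIJMOQZ: AIMOQ={C} ∪ JZ={A} → {A,C} (+1)
per-site changes: [3, 4, 4, 4, 4, 3]; total = 22

22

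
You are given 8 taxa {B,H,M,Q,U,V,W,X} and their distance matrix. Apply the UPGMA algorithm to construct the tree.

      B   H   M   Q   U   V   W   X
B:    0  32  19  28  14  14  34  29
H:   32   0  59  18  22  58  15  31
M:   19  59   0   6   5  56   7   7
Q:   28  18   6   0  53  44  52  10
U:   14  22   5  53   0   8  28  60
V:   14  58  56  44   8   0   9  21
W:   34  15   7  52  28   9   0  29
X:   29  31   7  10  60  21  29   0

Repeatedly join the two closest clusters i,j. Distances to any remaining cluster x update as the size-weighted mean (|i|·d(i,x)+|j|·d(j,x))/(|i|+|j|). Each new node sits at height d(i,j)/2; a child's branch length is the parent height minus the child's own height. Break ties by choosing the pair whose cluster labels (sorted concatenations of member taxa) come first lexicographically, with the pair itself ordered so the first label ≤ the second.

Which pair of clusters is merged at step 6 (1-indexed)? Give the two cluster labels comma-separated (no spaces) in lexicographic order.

1. join M+U (d=5) ⇒ MU; edges |M|=5/2, |U|=5/2
  updated: d(B,MU)=33/2, d(H,MU)=81/2, d(MU,Q)=59/2, d(MU,V)=32, d(MU,W)=35/2, d(MU,X)=67/2
2. join V+W (d=9) ⇒ VW; edges |V|=9/2, |W|=9/2
  updated: d(B,VW)=24, d(H,VW)=73/2, d(MU,VW)=99/4, d(Q,VW)=48, d(VW,X)=25
3. join Q+X (d=10) ⇒ QX; edges |Q|=5, |X|=5
  updated: d(B,QX)=57/2, d(H,QX)=49/2, d(MU,QX)=63/2, d(QX,VW)=73/2
4. join B+MU (d=33/2) ⇒ BMU; edges |B|=33/4, |MU|=23/4
  updated: d(BMU,H)=113/3, d(BMU,QX)=61/2, d(BMU,VW)=49/2
5. join BMU+VW (d=49/2) ⇒ BMUVW; edges |BMU|=4, |VW|=31/4
  updated: d(BMUVW,H)=186/5, d(BMUVW,QX)=329/10
6. join H+QX (d=49/2) ⇒ HQX; edges |H|=49/4, |QX|=29/4
  updated: d(BMUVW,HQX)=103/3
7. join BMUVW+HQX (d=103/3) ⇒ BHMQUVWX; edges |BMUVW|=59/12, |HQX|=59/12
final tree: (((B:33/4,(M:5/2,U:5/2):23/4):4,(V:9/2,W:9/2):31/4):59/12,(H:49/4,(Q:5,X:5):29/4):59/12)
total length: 949/12

H,QX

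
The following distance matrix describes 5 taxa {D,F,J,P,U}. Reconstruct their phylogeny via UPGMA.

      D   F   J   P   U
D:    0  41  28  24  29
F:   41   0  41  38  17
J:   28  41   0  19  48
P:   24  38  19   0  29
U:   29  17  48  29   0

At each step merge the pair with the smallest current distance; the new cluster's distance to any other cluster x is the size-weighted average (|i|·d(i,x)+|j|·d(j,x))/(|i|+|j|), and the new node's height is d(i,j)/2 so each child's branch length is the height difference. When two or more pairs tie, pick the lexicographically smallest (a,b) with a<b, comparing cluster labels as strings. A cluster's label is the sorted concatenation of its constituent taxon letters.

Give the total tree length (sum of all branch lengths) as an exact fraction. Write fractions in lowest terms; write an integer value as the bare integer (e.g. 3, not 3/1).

206/3

1. join F+U (d=17) ⇒ FU; edges |F|=17/2, |U|=17/2
  updated: d(D,FU)=35, d(FU,J)=89/2, d(FU,P)=67/2
2. join J+P (d=19) ⇒ JP; edges |J|=19/2, |P|=19/2
  updated: d(D,JP)=26, d(FU,JP)=39
3. join D+JP (d=26) ⇒ DJP; edges |D|=13, |JP|=7/2
  updated: d(DJP,FU)=113/3
4. join DJP+FU (d=113/3) ⇒ DFJPU; edges |DJP|=35/6, |FU|=31/3
final tree: ((D:13,(J:19/2,P:19/2):7/2):35/6,(F:17/2,U:17/2):31/3)
total length: 206/3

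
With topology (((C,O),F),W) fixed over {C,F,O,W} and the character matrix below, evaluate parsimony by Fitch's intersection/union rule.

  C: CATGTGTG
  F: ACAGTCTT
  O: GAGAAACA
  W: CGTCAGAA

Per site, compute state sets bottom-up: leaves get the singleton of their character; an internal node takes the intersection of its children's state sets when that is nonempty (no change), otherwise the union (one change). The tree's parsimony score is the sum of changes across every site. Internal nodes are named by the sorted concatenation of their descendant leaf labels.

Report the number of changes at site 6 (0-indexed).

2

site 0, node CO: C={C} ∪ O={G} → {C,G} (+1)
site 0, node CFO: CO={C,G} ∪ F={A} → {A,C,G} (+1)
site 0, node CFOW: CFO={A,C,G} ∩ W={C} → {C} (+0)
site 1, node CO: C={A} ∩ O={A} → {A} (+0)
site 1, node CFO: CO={A} ∪ F={C} → {A,C} (+1)
site 1, node CFOW: CFO={A,C} ∪ W={G} → {A,C,G} (+1)
site 2, node CO: C={T} ∪ O={G} → {G,T} (+1)
site 2, node CFO: CO={G,T} ∪ F={A} → {A,G,T} (+1)
site 2, node CFOW: CFO={A,G,T} ∩ W={T} → {T} (+0)
site 3, node CO: C={G} ∪ O={A} → {A,G} (+1)
site 3, node CFO: CO={A,G} ∩ F={G} → {G} (+0)
site 3, node CFOW: CFO={G} ∪ W={C} → {C,G} (+1)
site 4, node CO: C={T} ∪ O={A} → {A,T} (+1)
site 4, node CFO: CO={A,T} ∩ F={T} → {T} (+0)
site 4, node CFOW: CFO={T} ∪ W={A} → {A,T} (+1)
site 5, node CO: C={G} ∪ O={A} → {A,G} (+1)
site 5, node CFO: CO={A,G} ∪ F={C} → {A,C,G} (+1)
site 5, node CFOW: CFO={A,C,G} ∩ W={G} → {G} (+0)
site 6, node CO: C={T} ∪ O={C} → {C,T} (+1)
site 6, node CFO: CO={C,T} ∩ F={T} → {T} (+0)
site 6, node CFOW: CFO={T} ∪ W={A} → {A,T} (+1)
site 7, node CO: C={G} ∪ O={A} → {A,G} (+1)
site 7, node CFO: CO={A,G} ∪ F={T} → {A,G,T} (+1)
site 7, node CFOW: CFO={A,G,T} ∩ W={A} → {A} (+0)
per-site changes: [2, 2, 2, 2, 2, 2, 2, 2]; total = 16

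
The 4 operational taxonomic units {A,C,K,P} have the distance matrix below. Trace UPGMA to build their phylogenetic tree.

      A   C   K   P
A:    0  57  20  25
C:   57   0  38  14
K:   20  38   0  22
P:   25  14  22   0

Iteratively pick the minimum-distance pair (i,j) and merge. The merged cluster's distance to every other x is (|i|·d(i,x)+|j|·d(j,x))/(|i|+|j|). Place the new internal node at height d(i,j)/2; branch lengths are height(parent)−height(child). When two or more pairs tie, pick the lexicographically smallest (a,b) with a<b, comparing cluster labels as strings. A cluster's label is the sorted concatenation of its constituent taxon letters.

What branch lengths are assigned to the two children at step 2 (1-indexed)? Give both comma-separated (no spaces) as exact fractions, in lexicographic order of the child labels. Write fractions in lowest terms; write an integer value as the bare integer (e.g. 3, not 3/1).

10,10

iteration 1: select C,P (d=14); attach at lengths (7, 7); label the merged cluster CP
  updated: d(A,CP)=41, d(CP,K)=30
iteration 2: select A,K (d=20); attach at lengths (10, 10); label the merged cluster AK
  updated: d(AK,CP)=71/2
iteration 3: select AK,CP (d=71/2); attach at lengths (31/4, 43/4); label the merged cluster ACKP
final tree: ((A:10,K:10):31/4,(C:7,P:7):43/4)
total length: 105/2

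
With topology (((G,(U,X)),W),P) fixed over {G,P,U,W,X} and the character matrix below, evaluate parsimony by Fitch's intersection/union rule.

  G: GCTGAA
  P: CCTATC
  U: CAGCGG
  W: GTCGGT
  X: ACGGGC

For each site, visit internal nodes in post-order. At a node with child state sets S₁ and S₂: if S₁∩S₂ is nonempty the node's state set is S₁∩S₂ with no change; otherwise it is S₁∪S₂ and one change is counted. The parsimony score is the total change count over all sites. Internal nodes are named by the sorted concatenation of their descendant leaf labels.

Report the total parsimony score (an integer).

[col 0] UX: children U:{C}, X:{A} ∪→ {A,C}; cost 1
[col 0] GUX: children G:{G}, UX:{A,C} ∪→ {A,C,G}; cost 1
[col 0] GUWX: children GUX:{A,C,G}, W:{G} ∩→ {G}; cost 0
[col 0] GPUWX: children GUWX:{G}, P:{C} ∪→ {C,G}; cost 1
[col 1] UX: children U:{A}, X:{C} ∪→ {A,C}; cost 1
[col 1] GUX: children G:{C}, UX:{A,C} ∩→ {C}; cost 0
[col 1] GUWX: children GUX:{C}, W:{T} ∪→ {C,T}; cost 1
[col 1] GPUWX: children GUWX:{C,T}, P:{C} ∩→ {C}; cost 0
[col 2] UX: children U:{G}, X:{G} ∩→ {G}; cost 0
[col 2] GUX: children G:{T}, UX:{G} ∪→ {G,T}; cost 1
[col 2] GUWX: children GUX:{G,T}, W:{C} ∪→ {C,G,T}; cost 1
[col 2] GPUWX: children GUWX:{C,G,T}, P:{T} ∩→ {T}; cost 0
[col 3] UX: children U:{C}, X:{G} ∪→ {C,G}; cost 1
[col 3] GUX: children G:{G}, UX:{C,G} ∩→ {G}; cost 0
[col 3] GUWX: children GUX:{G}, W:{G} ∩→ {G}; cost 0
[col 3] GPUWX: children GUWX:{G}, P:{A} ∪→ {A,G}; cost 1
[col 4] UX: children U:{G}, X:{G} ∩→ {G}; cost 0
[col 4] GUX: children G:{A}, UX:{G} ∪→ {A,G}; cost 1
[col 4] GUWX: children GUX:{A,G}, W:{G} ∩→ {G}; cost 0
[col 4] GPUWX: children GUWX:{G}, P:{T} ∪→ {G,T}; cost 1
[col 5] UX: children U:{G}, X:{C} ∪→ {C,G}; cost 1
[col 5] GUX: children G:{A}, UX:{C,G} ∪→ {A,C,G}; cost 1
[col 5] GUWX: children GUX:{A,C,G}, W:{T} ∪→ {A,C,G,T}; cost 1
[col 5] GPUWX: children GUWX:{A,C,G,T}, P:{C} ∩→ {C}; cost 0
per-site changes: [3, 2, 2, 2, 2, 3]; total = 14

14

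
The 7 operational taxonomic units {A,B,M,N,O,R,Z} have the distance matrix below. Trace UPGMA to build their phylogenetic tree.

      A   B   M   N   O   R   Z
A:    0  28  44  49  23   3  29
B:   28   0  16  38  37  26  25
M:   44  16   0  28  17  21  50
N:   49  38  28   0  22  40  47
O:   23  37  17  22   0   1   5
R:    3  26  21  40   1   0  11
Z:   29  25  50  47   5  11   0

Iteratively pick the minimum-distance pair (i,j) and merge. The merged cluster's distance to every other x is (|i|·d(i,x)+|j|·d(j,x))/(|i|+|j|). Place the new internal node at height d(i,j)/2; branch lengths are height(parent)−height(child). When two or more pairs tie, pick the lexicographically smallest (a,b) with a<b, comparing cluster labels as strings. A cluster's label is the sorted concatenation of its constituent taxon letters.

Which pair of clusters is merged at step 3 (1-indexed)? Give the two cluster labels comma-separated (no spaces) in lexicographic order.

iteration 1: select O,R (d=1); attach at lengths (1/2, 1/2); label the merged cluster OR
  updated: d(A,OR)=13, d(B,OR)=63/2, d(M,OR)=19, d(N,OR)=31, d(OR,Z)=8
iteration 2: select OR,Z (d=8); attach at lengths (7/2, 4); label the merged cluster ORZ
  updated: d(A,ORZ)=55/3, d(B,ORZ)=88/3, d(M,ORZ)=88/3, d(N,ORZ)=109/3
iteration 3: select B,M (d=16); attach at lengths (8, 8); label the merged cluster BM
  updated: d(A,BM)=36, d(BM,N)=33, d(BM,ORZ)=88/3
iteration 4: select A,ORZ (d=55/3); attach at lengths (55/6, 31/6); label the merged cluster AORZ
  updated: d(AORZ,BM)=31, d(AORZ,N)=79/2
iteration 5: select AORZ,BM (d=31); attach at lengths (19/3, 15/2); label the merged cluster ABMORZ
  updated: d(ABMORZ,N)=112/3
iteration 6: select ABMORZ,N (d=112/3); attach at lengths (19/6, 56/3); label the merged cluster ABMNORZ
final tree: (((A:55/6,((O:1/2,R:1/2):7/2,Z:4):31/6):19/3,(B:8,M:8):15/2):19/6,N:56/3)
total length: 149/2

B,M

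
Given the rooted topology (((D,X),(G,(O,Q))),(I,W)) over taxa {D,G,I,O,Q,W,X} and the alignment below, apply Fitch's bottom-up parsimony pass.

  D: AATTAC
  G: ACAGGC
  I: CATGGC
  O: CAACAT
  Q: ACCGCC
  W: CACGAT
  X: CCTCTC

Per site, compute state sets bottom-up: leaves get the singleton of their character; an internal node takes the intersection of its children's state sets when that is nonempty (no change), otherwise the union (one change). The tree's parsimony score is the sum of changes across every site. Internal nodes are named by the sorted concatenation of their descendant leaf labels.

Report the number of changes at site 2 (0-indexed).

[col 0] DX: children D:{A}, X:{C} ∪→ {A,C}; cost 1
[col 0] OQ: children O:{C}, Q:{A} ∪→ {A,C}; cost 1
[col 0] GOQ: children G:{A}, OQ:{A,C} ∩→ {A}; cost 0
[col 0] DGOQX: children DX:{A,C}, GOQ:{A} ∩→ {A}; cost 0
[col 0] IW: children I:{C}, W:{C} ∩→ {C}; cost 0
[col 0] DGIOQWX: children DGOQX:{A}, IW:{C} ∪→ {A,C}; cost 1
[col 1] DX: children D:{A}, X:{C} ∪→ {A,C}; cost 1
[col 1] OQ: children O:{A}, Q:{C} ∪→ {A,C}; cost 1
[col 1] GOQ: children G:{C}, OQ:{A,C} ∩→ {C}; cost 0
[col 1] DGOQX: children DX:{A,C}, GOQ:{C} ∩→ {C}; cost 0
[col 1] IW: children I:{A}, W:{A} ∩→ {A}; cost 0
[col 1] DGIOQWX: children DGOQX:{C}, IW:{A} ∪→ {A,C}; cost 1
[col 2] DX: children D:{T}, X:{T} ∩→ {T}; cost 0
[col 2] OQ: children O:{A}, Q:{C} ∪→ {A,C}; cost 1
[col 2] GOQ: children G:{A}, OQ:{A,C} ∩→ {A}; cost 0
[col 2] DGOQX: children DX:{T}, GOQ:{A} ∪→ {A,T}; cost 1
[col 2] IW: children I:{T}, W:{C} ∪→ {C,T}; cost 1
[col 2] DGIOQWX: children DGOQX:{A,T}, IW:{C,T} ∩→ {T}; cost 0
[col 3] DX: children D:{T}, X:{C} ∪→ {C,T}; cost 1
[col 3] OQ: children O:{C}, Q:{G} ∪→ {C,G}; cost 1
[col 3] GOQ: children G:{G}, OQ:{C,G} ∩→ {G}; cost 0
[col 3] DGOQX: children DX:{C,T}, GOQ:{G} ∪→ {C,G,T}; cost 1
[col 3] IW: children I:{G}, W:{G} ∩→ {G}; cost 0
[col 3] DGIOQWX: children DGOQX:{C,G,T}, IW:{G} ∩→ {G}; cost 0
[col 4] DX: children D:{A}, X:{T} ∪→ {A,T}; cost 1
[col 4] OQ: children O:{A}, Q:{C} ∪→ {A,C}; cost 1
[col 4] GOQ: children G:{G}, OQ:{A,C} ∪→ {A,C,G}; cost 1
[col 4] DGOQX: children DX:{A,T}, GOQ:{A,C,G} ∩→ {A}; cost 0
[col 4] IW: children I:{G}, W:{A} ∪→ {A,G}; cost 1
[col 4] DGIOQWX: children DGOQX:{A}, IW:{A,G} ∩→ {A}; cost 0
[col 5] DX: children D:{C}, X:{C} ∩→ {C}; cost 0
[col 5] OQ: children O:{T}, Q:{C} ∪→ {C,T}; cost 1
[col 5] GOQ: children G:{C}, OQ:{C,T} ∩→ {C}; cost 0
[col 5] DGOQX: children DX:{C}, GOQ:{C} ∩→ {C}; cost 0
[col 5] IW: children I:{C}, W:{T} ∪→ {C,T}; cost 1
[col 5] DGIOQWX: children DGOQX:{C}, IW:{C,T} ∩→ {C}; cost 0
per-site changes: [3, 3, 3, 3, 4, 2]; total = 18

3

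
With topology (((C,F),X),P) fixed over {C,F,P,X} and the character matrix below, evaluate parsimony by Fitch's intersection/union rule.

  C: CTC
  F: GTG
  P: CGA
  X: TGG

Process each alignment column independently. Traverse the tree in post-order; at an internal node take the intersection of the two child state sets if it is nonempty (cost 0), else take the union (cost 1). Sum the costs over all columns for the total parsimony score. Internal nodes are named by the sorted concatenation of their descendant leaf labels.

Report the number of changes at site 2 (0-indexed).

CF@0: {C} ∪ {G} = {C,G} (union, +1)
CFX@0: {C,G} ∪ {T} = {C,G,T} (union, +1)
CFPX@0: {C,G,T} ∩ {C} = {C} (intersection, +0)
CF@1: {T} ∩ {T} = {T} (intersection, +0)
CFX@1: {T} ∪ {G} = {G,T} (union, +1)
CFPX@1: {G,T} ∩ {G} = {G} (intersection, +0)
CF@2: {C} ∪ {G} = {C,G} (union, +1)
CFX@2: {C,G} ∩ {G} = {G} (intersection, +0)
CFPX@2: {G} ∪ {A} = {A,G} (union, +1)
per-site changes: [2, 1, 2]; total = 5

2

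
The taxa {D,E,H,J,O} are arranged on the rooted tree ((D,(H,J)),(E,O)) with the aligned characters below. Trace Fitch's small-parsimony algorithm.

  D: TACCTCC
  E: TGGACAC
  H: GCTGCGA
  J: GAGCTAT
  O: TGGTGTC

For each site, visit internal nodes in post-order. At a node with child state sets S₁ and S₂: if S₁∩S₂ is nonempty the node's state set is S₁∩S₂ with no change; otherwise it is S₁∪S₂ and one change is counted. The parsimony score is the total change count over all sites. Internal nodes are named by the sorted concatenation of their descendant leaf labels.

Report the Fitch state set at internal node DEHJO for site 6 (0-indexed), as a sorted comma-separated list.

C

[col 0] HJ: children H:{G}, J:{G} ∩→ {G}; cost 0
[col 0] DHJ: children D:{T}, HJ:{G} ∪→ {G,T}; cost 1
[col 0] EO: children E:{T}, O:{T} ∩→ {T}; cost 0
[col 0] DEHJO: children DHJ:{G,T}, EO:{T} ∩→ {T}; cost 0
[col 1] HJ: children H:{C}, J:{A} ∪→ {A,C}; cost 1
[col 1] DHJ: children D:{A}, HJ:{A,C} ∩→ {A}; cost 0
[col 1] EO: children E:{G}, O:{G} ∩→ {G}; cost 0
[col 1] DEHJO: children DHJ:{A}, EO:{G} ∪→ {A,G}; cost 1
[col 2] HJ: children H:{T}, J:{G} ∪→ {G,T}; cost 1
[col 2] DHJ: children D:{C}, HJ:{G,T} ∪→ {C,G,T}; cost 1
[col 2] EO: children E:{G}, O:{G} ∩→ {G}; cost 0
[col 2] DEHJO: children DHJ:{C,G,T}, EO:{G} ∩→ {G}; cost 0
[col 3] HJ: children H:{G}, J:{C} ∪→ {C,G}; cost 1
[col 3] DHJ: children D:{C}, HJ:{C,G} ∩→ {C}; cost 0
[col 3] EO: children E:{A}, O:{T} ∪→ {A,T}; cost 1
[col 3] DEHJO: children DHJ:{C}, EO:{A,T} ∪→ {A,C,T}; cost 1
[col 4] HJ: children H:{C}, J:{T} ∪→ {C,T}; cost 1
[col 4] DHJ: children D:{T}, HJ:{C,T} ∩→ {T}; cost 0
[col 4] EO: children E:{C}, O:{G} ∪→ {C,G}; cost 1
[col 4] DEHJO: children DHJ:{T}, EO:{C,G} ∪→ {C,G,T}; cost 1
[col 5] HJ: children H:{G}, J:{A} ∪→ {A,G}; cost 1
[col 5] DHJ: children D:{C}, HJ:{A,G} ∪→ {A,C,G}; cost 1
[col 5] EO: children E:{A}, O:{T} ∪→ {A,T}; cost 1
[col 5] DEHJO: children DHJ:{A,C,G}, EO:{A,T} ∩→ {A}; cost 0
[col 6] HJ: children H:{A}, J:{T} ∪→ {A,T}; cost 1
[col 6] DHJ: children D:{C}, HJ:{A,T} ∪→ {A,C,T}; cost 1
[col 6] EO: children E:{C}, O:{C} ∩→ {C}; cost 0
[col 6] DEHJO: children DHJ:{A,C,T}, EO:{C} ∩→ {C}; cost 0
per-site changes: [1, 2, 2, 3, 3, 3, 2]; total = 16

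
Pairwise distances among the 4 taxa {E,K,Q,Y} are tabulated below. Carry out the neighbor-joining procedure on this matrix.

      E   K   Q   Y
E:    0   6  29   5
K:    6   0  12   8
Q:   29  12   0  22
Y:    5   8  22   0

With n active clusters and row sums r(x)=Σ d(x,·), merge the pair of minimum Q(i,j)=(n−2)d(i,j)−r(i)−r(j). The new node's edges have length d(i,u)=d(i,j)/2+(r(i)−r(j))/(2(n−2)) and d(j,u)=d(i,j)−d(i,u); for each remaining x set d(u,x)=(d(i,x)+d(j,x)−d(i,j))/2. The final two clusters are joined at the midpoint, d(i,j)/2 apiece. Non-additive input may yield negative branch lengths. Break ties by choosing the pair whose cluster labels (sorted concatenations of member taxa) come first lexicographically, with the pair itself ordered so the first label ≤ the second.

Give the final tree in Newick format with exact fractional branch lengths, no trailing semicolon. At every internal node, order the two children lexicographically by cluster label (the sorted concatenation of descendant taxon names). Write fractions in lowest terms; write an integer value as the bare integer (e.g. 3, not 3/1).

(((E:15/4,Y:5/4):31/4,K:-13/4):61/8,Q:61/8)

1. join E+Y (d=5, Q=-65) ⇒ EY; edges |E|=15/4, |Y|=5/4
  updated: d(EY,K)=9/2, d(EY,Q)=23
2. join EY+K (d=9/2, Q=-79/2) ⇒ EKY; edges |EY|=31/4, |K|=-13/4
  updated: d(EKY,Q)=61/4
3. join EKY+Q (d=61/4) ⇒ EKQY; edges |EKY|=61/8, |Q|=61/8
final tree: (((E:15/4,Y:5/4):31/4,K:-13/4):61/8,Q:61/8)
total length: 99/4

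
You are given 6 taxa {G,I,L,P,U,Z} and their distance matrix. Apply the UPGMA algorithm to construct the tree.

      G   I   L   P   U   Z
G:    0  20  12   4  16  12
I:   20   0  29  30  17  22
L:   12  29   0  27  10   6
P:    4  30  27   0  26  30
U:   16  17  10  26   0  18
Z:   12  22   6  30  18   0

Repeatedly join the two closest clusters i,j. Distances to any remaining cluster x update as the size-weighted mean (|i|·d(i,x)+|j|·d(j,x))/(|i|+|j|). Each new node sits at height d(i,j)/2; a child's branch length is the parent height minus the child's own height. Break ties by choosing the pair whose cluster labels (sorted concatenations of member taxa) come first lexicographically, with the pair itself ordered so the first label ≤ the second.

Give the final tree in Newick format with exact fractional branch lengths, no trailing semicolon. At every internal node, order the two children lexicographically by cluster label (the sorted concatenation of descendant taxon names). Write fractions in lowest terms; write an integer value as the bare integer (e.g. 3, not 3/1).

1. join G+P (d=4) ⇒ GP; edges |G|=2, |P|=2
  updated: d(GP,I)=25, d(GP,L)=39/2, d(GP,U)=21, d(GP,Z)=21
2. join L+Z (d=6) ⇒ LZ; edges |L|=3, |Z|=3
  updated: d(GP,LZ)=81/4, d(I,LZ)=51/2, d(LZ,U)=14
3. join LZ+U (d=14) ⇒ LUZ; edges |LZ|=4, |U|=7
  updated: d(GP,LUZ)=41/2, d(I,LUZ)=68/3
4. join GP+LUZ (d=41/2) ⇒ GLPUZ; edges |GP|=33/4, |LUZ|=13/4
  updated: d(GLPUZ,I)=118/5
5. join GLPUZ+I (d=118/5) ⇒ GILPUZ; edges |GLPUZ|=31/20, |I|=59/5
final tree: (((G:2,P:2):33/4,((L:3,Z:3):4,U:7):13/4):31/20,I:59/5)
total length: 917/20

(((G:2,P:2):33/4,((L:3,Z:3):4,U:7):13/4):31/20,I:59/5)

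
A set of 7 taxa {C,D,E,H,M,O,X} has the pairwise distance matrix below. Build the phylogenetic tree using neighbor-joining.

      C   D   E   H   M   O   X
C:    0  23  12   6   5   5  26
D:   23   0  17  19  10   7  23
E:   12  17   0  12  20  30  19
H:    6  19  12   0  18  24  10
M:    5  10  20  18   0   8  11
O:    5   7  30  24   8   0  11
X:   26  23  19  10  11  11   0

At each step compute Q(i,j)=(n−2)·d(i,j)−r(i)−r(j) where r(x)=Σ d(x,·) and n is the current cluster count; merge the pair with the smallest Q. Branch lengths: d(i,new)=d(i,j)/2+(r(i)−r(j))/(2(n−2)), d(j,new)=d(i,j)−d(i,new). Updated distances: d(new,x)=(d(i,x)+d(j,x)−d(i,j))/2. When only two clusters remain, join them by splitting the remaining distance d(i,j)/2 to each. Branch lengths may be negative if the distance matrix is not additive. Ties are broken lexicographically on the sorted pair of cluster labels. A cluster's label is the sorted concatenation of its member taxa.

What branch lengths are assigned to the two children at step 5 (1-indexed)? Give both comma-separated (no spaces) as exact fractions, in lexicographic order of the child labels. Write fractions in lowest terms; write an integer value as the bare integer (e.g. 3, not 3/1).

31/32,171/32

step 1: merge (D,O) at d=7, Q=-149; branch lengths D→49/10, O→21/10; new cluster DO
  updated: d(C,DO)=21/2, d(DO,E)=20, d(DO,H)=18, d(DO,M)=11/2, d(DO,X)=27/2
step 2: merge (DO,M) at d=11/2, Q=-105; branch lengths DO→15/4, M→7/4; new cluster DMO
  updated: d(C,DMO)=5, d(DMO,E)=69/4, d(DMO,H)=61/4, d(DMO,X)=19/2
step 3: merge (DMO,X) at d=19/2, Q=-83; branch lengths DMO→11/6, X→23/3; new cluster DMOX
  updated: d(C,DMOX)=43/4, d(DMOX,E)=107/8, d(DMOX,H)=63/8
step 4: merge (C,H) at d=6, Q=-341/8; branch lengths C→119/32, H→73/32; new cluster CH
  updated: d(CH,DMOX)=101/16, d(CH,E)=9
step 5: merge (CH,DMOX) at d=101/16, Q=-459/16; branch lengths CH→31/32, DMOX→171/32; new cluster CDHMOX
  updated: d(CDHMOX,E)=257/32
step 6: merge (CDHMOX,E) at d=257/32; branch lengths CDHMOX→257/64, E→257/64; new cluster CDEHMOX
final tree: (((C:119/32,H:73/32):31/32,(((D:49/10,O:21/10):15/4,M:7/4):11/6,X:23/3):171/32):257/64,E:257/64)
total length: 1355/32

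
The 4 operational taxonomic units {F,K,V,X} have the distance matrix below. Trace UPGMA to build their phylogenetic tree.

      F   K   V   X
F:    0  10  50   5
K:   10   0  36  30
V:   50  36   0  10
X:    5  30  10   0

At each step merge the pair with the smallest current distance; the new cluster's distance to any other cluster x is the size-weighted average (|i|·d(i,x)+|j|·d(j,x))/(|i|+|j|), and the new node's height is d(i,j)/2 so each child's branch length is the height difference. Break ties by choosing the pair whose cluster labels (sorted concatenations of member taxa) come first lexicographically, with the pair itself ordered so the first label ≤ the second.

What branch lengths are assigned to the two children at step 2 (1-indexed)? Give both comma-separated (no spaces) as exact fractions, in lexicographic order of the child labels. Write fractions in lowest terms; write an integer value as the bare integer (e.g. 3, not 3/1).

15/2,10

step 1: merge (F,X) at d=5; branch lengths F→5/2, X→5/2; new cluster FX
  updated: d(FX,K)=20, d(FX,V)=30
step 2: merge (FX,K) at d=20; branch lengths FX→15/2, K→10; new cluster FKX
  updated: d(FKX,V)=32
step 3: merge (FKX,V) at d=32; branch lengths FKX→6, V→16; new cluster FKVX
final tree: (((F:5/2,X:5/2):15/2,K:10):6,V:16)
total length: 89/2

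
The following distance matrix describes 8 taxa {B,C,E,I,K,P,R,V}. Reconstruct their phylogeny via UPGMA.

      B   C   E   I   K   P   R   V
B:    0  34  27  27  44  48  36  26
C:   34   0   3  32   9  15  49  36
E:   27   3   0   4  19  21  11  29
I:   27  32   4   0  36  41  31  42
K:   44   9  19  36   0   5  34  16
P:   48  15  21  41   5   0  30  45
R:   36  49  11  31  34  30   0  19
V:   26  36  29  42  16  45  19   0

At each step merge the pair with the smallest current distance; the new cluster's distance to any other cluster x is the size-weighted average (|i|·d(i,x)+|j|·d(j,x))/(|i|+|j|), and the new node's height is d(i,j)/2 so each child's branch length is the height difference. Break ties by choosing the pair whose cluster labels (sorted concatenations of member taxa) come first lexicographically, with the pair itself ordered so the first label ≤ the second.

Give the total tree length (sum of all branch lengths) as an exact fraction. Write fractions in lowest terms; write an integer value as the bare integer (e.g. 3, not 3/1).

2017/24

step 1: merge (C,E) at d=3; branch lengths C→3/2, E→3/2; new cluster CE
  updated: d(B,CE)=61/2, d(CE,I)=18, d(CE,K)=14, d(CE,P)=18, d(CE,R)=30, d(CE,V)=65/2
step 2: merge (K,P) at d=5; branch lengths K→5/2, P→5/2; new cluster KP
  updated: d(B,KP)=46, d(CE,KP)=16, d(I,KP)=77/2, d(KP,R)=32, d(KP,V)=61/2
step 3: merge (CE,KP) at d=16; branch lengths CE→13/2, KP→11/2; new cluster CEKP
  updated: d(B,CEKP)=153/4, d(CEKP,I)=113/4, d(CEKP,R)=31, d(CEKP,V)=63/2
step 4: merge (R,V) at d=19; branch lengths R→19/2, V→19/2; new cluster RV
  updated: d(B,RV)=31, d(CEKP,RV)=125/4, d(I,RV)=73/2
step 5: merge (B,I) at d=27; branch lengths B→27/2, I→27/2; new cluster BI
  updated: d(BI,CEKP)=133/4, d(BI,RV)=135/4
step 6: merge (CEKP,RV) at d=125/4; branch lengths CEKP→61/8, RV→49/8; new cluster CEKPRV
  updated: d(BI,CEKPRV)=401/12
step 7: merge (BI,CEKPRV) at d=401/12; branch lengths BI→77/24, CEKPRV→13/12; new cluster BCEIKPRV
final tree: ((B:27/2,I:27/2):77/24,(((C:3/2,E:3/2):13/2,(K:5/2,P:5/2):11/2):61/8,(R:19/2,V:19/2):49/8):13/12)
total length: 2017/24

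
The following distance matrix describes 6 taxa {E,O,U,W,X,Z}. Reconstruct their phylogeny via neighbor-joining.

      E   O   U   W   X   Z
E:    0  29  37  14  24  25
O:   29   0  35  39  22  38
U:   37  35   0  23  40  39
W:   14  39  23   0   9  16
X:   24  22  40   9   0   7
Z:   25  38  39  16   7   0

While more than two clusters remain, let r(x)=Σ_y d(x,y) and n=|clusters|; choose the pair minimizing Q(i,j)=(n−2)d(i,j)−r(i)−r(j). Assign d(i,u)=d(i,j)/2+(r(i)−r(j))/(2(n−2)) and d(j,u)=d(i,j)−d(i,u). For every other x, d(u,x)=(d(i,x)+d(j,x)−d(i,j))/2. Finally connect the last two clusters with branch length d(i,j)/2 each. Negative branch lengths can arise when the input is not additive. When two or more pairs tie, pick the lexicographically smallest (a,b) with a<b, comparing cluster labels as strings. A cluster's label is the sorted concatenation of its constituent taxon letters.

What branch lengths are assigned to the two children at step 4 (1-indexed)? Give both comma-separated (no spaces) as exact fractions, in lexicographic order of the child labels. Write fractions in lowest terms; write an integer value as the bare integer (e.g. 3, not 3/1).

iteration 1: select X,Z (d=7, Q=-199); attach at lengths (5/8, 51/8); label the merged cluster XZ
  updated: d(E,XZ)=21, d(O,XZ)=53/2, d(U,XZ)=36, d(W,XZ)=9
iteration 2: select O,U (d=35, Q=-311/2); attach at lengths (69/4, 71/4); label the merged cluster OU
  updated: d(E,OU)=31/2, d(OU,W)=27/2, d(OU,XZ)=55/4
iteration 3: select E,OU (d=31/2, Q=-249/4); attach at lengths (155/16, 93/16); label the merged cluster EOU
  updated: d(EOU,W)=6, d(EOU,XZ)=77/8
iteration 4: select EOU,W (d=6, Q=-197/8); attach at lengths (53/16, 43/16); label the merged cluster EOUW
  updated: d(EOUW,XZ)=101/16
iteration 5: select EOUW,XZ (d=101/16); attach at lengths (101/32, 101/32); label the merged cluster EOUWXZ
final tree: (((E:155/16,(O:69/4,U:71/4):93/16):53/16,W:43/16):101/32,(X:5/8,Z:51/8):101/32)
total length: 1117/16

53/16,43/16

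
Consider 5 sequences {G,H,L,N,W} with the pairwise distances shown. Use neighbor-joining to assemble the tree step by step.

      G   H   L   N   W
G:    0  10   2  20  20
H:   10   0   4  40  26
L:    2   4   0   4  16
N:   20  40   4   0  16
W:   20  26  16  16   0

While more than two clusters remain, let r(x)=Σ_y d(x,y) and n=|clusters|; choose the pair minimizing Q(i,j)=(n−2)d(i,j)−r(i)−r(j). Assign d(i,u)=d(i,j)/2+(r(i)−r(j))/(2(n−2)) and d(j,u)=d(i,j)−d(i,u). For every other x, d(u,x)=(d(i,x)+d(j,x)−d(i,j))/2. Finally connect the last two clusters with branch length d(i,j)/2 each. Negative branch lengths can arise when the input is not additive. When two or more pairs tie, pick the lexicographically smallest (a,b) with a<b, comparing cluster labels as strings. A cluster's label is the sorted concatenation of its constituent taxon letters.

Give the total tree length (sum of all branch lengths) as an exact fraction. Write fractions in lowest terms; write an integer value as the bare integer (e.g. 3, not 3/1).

iteration 1: select N,W (d=16, Q=-110); attach at lengths (25/3, 23/3); label the merged cluster NW
  updated: d(G,NW)=12, d(H,NW)=25, d(L,NW)=2
iteration 2: select G,H (d=10, Q=-43); attach at lengths (5/4, 35/4); label the merged cluster GH
  updated: d(GH,L)=-2, d(GH,NW)=27/2
iteration 3: select GH,L (d=-2, Q=-27/2); attach at lengths (19/4, -27/4); label the merged cluster GHL
  updated: d(GHL,NW)=35/4
iteration 4: select GHL,NW (d=35/4); attach at lengths (35/8, 35/8); label the merged cluster GHLNW
final tree: (((G:5/4,H:35/4):19/4,L:-27/4):35/8,(N:25/3,W:23/3):35/8)
total length: 131/4

131/4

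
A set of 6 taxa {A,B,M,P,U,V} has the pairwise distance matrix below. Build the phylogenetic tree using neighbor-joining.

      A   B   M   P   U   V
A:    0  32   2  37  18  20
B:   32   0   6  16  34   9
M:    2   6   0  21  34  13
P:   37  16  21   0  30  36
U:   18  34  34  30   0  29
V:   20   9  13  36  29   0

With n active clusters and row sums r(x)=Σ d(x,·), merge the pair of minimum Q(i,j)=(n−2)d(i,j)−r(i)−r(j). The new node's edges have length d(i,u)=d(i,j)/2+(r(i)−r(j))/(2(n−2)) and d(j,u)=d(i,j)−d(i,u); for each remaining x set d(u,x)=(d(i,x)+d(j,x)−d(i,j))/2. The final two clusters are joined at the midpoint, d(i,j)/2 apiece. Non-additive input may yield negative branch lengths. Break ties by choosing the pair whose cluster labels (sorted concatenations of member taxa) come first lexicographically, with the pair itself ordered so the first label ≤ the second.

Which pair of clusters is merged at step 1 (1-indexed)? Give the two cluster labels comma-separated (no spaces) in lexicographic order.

iteration 1: select A,U (d=18, Q=-182); attach at lengths (9/2, 27/2); label the merged cluster AU
  updated: d(AU,B)=24, d(AU,M)=9, d(AU,P)=49/2, d(AU,V)=31/2
iteration 2: select B,P (d=16, Q=-209/2); attach at lengths (11/12, 181/12); label the merged cluster BP
  updated: d(AU,BP)=65/4, d(BP,M)=11/2, d(BP,V)=29/2
iteration 3: select AU,V (d=31/2, Q=-211/4); attach at lengths (115/16, 133/16); label the merged cluster AUV
  updated: d(AUV,BP)=61/8, d(AUV,M)=13/4
iteration 4: select AUV,BP (d=61/8, Q=-131/8); attach at lengths (43/16, 79/16); label the merged cluster ABPUV
  updated: d(ABPUV,M)=9/16
iteration 5: select ABPUV,M (d=9/16); attach at lengths (9/32, 9/32); label the merged cluster ABMPUV
final tree: ((((A:9/2,U:27/2):115/16,V:133/16):43/16,(B:11/12,P:181/12):79/16):9/32,M:9/32)
total length: 923/16

A,U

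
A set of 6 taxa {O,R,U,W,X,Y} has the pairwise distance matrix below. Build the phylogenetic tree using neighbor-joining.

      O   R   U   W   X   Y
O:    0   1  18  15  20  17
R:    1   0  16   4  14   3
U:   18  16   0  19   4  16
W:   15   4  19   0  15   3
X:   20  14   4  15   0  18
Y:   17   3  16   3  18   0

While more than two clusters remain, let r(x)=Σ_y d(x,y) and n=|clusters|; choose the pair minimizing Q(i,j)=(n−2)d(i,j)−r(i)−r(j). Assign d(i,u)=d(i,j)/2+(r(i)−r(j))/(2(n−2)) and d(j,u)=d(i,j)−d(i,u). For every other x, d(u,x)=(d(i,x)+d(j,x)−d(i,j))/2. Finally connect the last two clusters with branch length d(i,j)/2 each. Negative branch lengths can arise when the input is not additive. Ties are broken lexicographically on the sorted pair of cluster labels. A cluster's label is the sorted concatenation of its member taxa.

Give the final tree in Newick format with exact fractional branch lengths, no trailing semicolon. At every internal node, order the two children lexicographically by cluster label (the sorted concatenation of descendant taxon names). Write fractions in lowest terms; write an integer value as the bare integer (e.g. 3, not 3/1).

((((O:16/3,R:-13/3):35/8,(U:9/4,X:7/4):81/8):27/8,W:11/8):13/16,Y:13/16)

step 1: merge (U,X) at d=4, Q=-128; branch lengths U→9/4, X→7/4; new cluster UX
  updated: d(O,UX)=17, d(R,UX)=13, d(UX,W)=15, d(UX,Y)=15
step 2: merge (O,R) at d=1, Q=-68; branch lengths O→16/3, R→-13/3; new cluster OR
  updated: d(OR,UX)=29/2, d(OR,W)=9, d(OR,Y)=19/2
step 3: merge (OR,UX) at d=29/2, Q=-97/2; branch lengths OR→35/8, UX→81/8; new cluster ORUX
  updated: d(ORUX,W)=19/4, d(ORUX,Y)=5
step 4: merge (ORUX,W) at d=19/4, Q=-51/4; branch lengths ORUX→27/8, W→11/8; new cluster ORUWX
  updated: d(ORUWX,Y)=13/8
step 5: merge (ORUWX,Y) at d=13/8; branch lengths ORUWX→13/16, Y→13/16; new cluster ORUWXY
final tree: ((((O:16/3,R:-13/3):35/8,(U:9/4,X:7/4):81/8):27/8,W:11/8):13/16,Y:13/16)
total length: 207/8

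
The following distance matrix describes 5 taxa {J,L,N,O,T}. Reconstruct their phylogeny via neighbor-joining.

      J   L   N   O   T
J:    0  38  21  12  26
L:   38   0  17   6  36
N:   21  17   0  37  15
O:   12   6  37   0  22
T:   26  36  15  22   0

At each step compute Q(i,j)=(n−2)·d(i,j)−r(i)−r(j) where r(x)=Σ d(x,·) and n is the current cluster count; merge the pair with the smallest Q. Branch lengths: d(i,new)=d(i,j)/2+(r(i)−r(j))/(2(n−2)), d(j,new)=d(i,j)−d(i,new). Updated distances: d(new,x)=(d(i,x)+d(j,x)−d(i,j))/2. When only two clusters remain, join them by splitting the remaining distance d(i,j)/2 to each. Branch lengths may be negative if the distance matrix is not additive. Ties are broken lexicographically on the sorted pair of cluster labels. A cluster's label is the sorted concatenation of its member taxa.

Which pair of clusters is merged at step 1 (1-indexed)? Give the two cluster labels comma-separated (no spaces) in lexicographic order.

L,O

step 1: merge (L,O) at d=6, Q=-156; branch lengths L→19/3, O→-1/3; new cluster LO
  updated: d(J,LO)=22, d(LO,N)=24, d(LO,T)=26
step 2: merge (J,LO) at d=22, Q=-97; branch lengths J→41/4, LO→47/4; new cluster JLO
  updated: d(JLO,N)=23/2, d(JLO,T)=15
step 3: merge (JLO,N) at d=23/2, Q=-83/2; branch lengths JLO→23/4, N→23/4; new cluster JLNO
  updated: d(JLNO,T)=37/4
step 4: merge (JLNO,T) at d=37/4; branch lengths JLNO→37/8, T→37/8; new cluster JLNOT
final tree: (((J:41/4,(L:19/3,O:-1/3):47/4):23/4,N:23/4):37/8,T:37/8)
total length: 195/4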